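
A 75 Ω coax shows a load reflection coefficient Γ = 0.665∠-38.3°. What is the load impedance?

Z_L = Z_0·(1 + Γ)/(1 − Γ) = 75·(1.52 − j0.412)/(0.478 + j0.412)

Z_L ≈ 105 − j155 Ω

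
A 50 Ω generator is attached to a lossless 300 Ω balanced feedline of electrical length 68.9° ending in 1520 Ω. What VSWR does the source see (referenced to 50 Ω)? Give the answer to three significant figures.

VSWR ≈ 5.53

tan(βl) = 2.59
Z_in = Z_0·(Z_L + jZ_0·tanβl)/(Z_0 + jZ_L·tanβl) = 67.6 − j111 Ω
Γ_s = (Z_in − Z_s)/(Z_in + Z_s) = (17.6 − j111)/(118 − j111), |Γ_s| = 0.694
VSWR = (1 + |Γ_s|)/(1 − |Γ_s|)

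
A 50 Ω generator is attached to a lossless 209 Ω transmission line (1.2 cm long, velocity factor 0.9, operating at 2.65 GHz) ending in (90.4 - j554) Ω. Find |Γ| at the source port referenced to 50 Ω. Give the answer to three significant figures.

|Γ| ≈ 0.907

λ = v/f = 0.9·c / 2.65 GHz = 0.102 m
βl = 2π·l/λ = 2π × 0.118 = 42.4°
tan(βl) = 0.913
Z_in = Z_0·(Z_L + jZ_0·tanβl)/(Z_0 + jZ_L·tanβl) = 14 − j108 Ω
Γ_s = (Z_in − Z_s)/(Z_in + Z_s) = (-36 − j108)/(64 − j108), |Γ_s| = 0.907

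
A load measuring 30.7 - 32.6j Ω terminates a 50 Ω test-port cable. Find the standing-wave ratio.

Γ = (Z_L − Z_0)/(Z_L + Z_0) = (-19.3 − j32.6)/(80.7 − j32.6)
|Γ| = 37.9/87 = 0.435
VSWR = (1 + |Γ|)/(1 − |Γ|) = 1.44/0.565

VSWR ≈ 2.54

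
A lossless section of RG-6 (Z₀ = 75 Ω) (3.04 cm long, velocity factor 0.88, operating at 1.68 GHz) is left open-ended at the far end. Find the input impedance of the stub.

Z_in ≈ −j27.8 Ω

λ = v/f = 0.88·c / 1.68 GHz = 0.157 m
βl = 2π·l/λ = 2π × 0.193 = 69.6°
tan(βl) = 2.7
For an open-ended stub, Z_in = −jZ_0·cot(βl) = −jZ_0/tan(βl)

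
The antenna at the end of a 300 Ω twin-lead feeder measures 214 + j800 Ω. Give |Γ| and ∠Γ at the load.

Γ = (Z_L − Z_0)/(Z_L + Z_0) = (-86 + j800)/(514 + j800)
|Γ| = 805/951 = 0.846

Γ ≈ 0.846 ∠ 38.9°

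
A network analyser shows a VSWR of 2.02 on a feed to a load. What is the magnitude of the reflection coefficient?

|Γ| = (S − 1)/(S + 1) = (2.02 − 1)/(2.02 + 1) = 1.02/3.02

|Γ| ≈ 0.338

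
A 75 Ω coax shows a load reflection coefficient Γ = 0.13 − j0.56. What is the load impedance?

Z_L ≈ 46.9 − j78.5 Ω

Z_L = Z_0·(1 + Γ)/(1 − Γ) = 75·(1.13 − j0.56)/(0.87 + j0.56)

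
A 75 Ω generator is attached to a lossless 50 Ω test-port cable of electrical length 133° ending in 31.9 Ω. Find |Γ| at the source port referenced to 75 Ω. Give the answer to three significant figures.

tan(βl) = -1.07
Z_in = Z_0·(Z_L + jZ_0·tanβl)/(Z_0 + jZ_L·tanβl) = 46.7 − j21.7 Ω
Γ_s = (Z_in − Z_s)/(Z_in + Z_s) = (-28.3 − j21.7)/(122 − j21.7), |Γ_s| = 0.288

|Γ| ≈ 0.288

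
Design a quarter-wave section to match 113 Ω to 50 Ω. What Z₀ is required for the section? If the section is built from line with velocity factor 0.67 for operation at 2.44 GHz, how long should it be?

Z_qwt ≈ 75.2 Ω; length ≈ 2.06 cm

Z_qwt = √(Z_0·R_L) = √(50 × 113) = √5650
λ = 0.67·c/f = 0.0824 m, so l = λ/4 = 0.0206 m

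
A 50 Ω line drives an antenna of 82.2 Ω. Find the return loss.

RL ≈ 12.3 dB

Γ = (82.2 − 50)/(82.2 + 50) = 0.244
RL = −20·log₁₀|Γ| = −20·log₁₀(0.244)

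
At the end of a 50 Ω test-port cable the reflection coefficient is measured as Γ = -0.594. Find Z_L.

Z_L = Z_0·(1 + Γ)/(1 − Γ) = 50·(0.406)/(1.59)

Z_L ≈ 12.7 Ω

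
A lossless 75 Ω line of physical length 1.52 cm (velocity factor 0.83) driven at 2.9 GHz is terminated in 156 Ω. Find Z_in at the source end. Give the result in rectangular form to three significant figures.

λ = v/f = 0.83·c / 2.9 GHz = 0.0859 m
βl = 2π·l/λ = 2π × 0.177 = 63.7°
tan(βl) = tan(63.7°) = 2.03
Z_in = Z_0·(Z_L + jZ_0·tanβl)/(Z_0 + jZ_L·tanβl)
     = 75·(156 + j152)/(75 + j316)

Z_in ≈ 42.5 − j26.9 Ω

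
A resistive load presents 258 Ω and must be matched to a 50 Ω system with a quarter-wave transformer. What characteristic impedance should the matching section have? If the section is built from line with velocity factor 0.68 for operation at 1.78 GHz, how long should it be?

Z_qwt ≈ 114 Ω; length ≈ 2.87 cm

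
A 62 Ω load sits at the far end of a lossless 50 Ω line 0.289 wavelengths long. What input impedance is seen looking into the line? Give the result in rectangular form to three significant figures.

Z_in ≈ 41.2 + j4.2 Ω

βl = 2π × 0.289 = 104°
tan(βl) = tan(104°) = -4
Z_in = Z_0·(Z_L + jZ_0·tanβl)/(Z_0 + jZ_L·tanβl)
     = 50·(62 − j200)/(50 − j248)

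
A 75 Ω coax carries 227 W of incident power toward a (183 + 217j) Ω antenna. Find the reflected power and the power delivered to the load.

|Γ| = |(108 + j217)/(258 + j217)| = 0.719
|Γ|² = 0.517
P_refl = |Γ|²·P_inc = 117 W, P_del = (1 − |Γ|²)·P_inc = 110 W

P_reflected ≈ 117 W; P_delivered ≈ 110 W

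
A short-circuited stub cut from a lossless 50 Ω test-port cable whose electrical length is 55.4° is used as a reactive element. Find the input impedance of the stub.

Z_in ≈ +j72.5 Ω

tan(βl) = 1.45
For a short-circuited stub, Z_in = jZ_0·tan(βl)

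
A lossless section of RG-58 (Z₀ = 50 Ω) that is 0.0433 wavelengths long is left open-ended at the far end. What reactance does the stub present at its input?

X_in ≈ -179 Ω (capacitive)

βl = 2π × 0.0433 = 15.6°
tan(βl) = 0.279
For an open-ended stub, Z_in = −jZ_0·cot(βl) = −jZ_0/tan(βl)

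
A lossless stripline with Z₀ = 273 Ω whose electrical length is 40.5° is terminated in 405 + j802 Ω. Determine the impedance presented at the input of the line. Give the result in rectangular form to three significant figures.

tan(βl) = tan(40.5°) = 0.854
Z_in = Z_0·(Z_L + jZ_0·tanβl)/(Z_0 + jZ_L·tanβl)
     = 273·(405 + j1040)/(-412 + j346)

Z_in ≈ 180 − j534 Ω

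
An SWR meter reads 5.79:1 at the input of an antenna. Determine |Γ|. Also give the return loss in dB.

|Γ| = (S − 1)/(S + 1) = (5.79 − 1)/(5.79 + 1) = 4.79/6.79
RL = −20·log₁₀|Γ| = −20·log₁₀(0.705)

|Γ| ≈ 0.705; return loss ≈ 3.03 dB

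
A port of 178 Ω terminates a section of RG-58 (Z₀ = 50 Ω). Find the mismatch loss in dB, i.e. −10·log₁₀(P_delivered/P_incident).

mismatch loss ≈ 1.64 dB

Γ = (178 − 50)/(178 + 50) = 0.561
|Γ|² = 0.315, so P_del/P_inc = 1 − |Γ|² = 0.685
ML = −10·log₁₀(1 − |Γ|²)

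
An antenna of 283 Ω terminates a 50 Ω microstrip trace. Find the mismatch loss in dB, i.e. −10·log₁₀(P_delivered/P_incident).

Γ = (283 − 50)/(283 + 50) = 0.7
|Γ|² = 0.49, so P_del/P_inc = 1 − |Γ|² = 0.51
ML = −10·log₁₀(1 − |Γ|²)

mismatch loss ≈ 2.92 dB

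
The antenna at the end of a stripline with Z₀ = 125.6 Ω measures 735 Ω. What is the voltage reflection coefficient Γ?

Γ = (Z_L − Z_0)/(Z_L + Z_0) = (735 − 125.6)/(735 + 125.6) = 609.4/860.6

Γ = 0.708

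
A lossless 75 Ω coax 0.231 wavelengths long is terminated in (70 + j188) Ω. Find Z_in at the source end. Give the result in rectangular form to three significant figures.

βl = 2π × 0.231 = 83.2°
tan(βl) = tan(83.2°) = 8.34
Z_in = Z_0·(Z_L + jZ_0·tanβl)/(Z_0 + jZ_L·tanβl)
     = 75·(70 + j813)/(-1490 + j584)

Z_in ≈ 10.8 − j36.6 Ω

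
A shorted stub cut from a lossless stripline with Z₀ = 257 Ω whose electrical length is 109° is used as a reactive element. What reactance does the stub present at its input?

tan(βl) = -2.9
For a shorted stub, Z_in = jZ_0·tan(βl)

X_in ≈ -746 Ω (capacitive)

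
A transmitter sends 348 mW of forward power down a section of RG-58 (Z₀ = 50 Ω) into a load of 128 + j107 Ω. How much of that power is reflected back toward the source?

P_reflected ≈ 141 mW

|Γ| = |(78 + j107)/(178 + j107)| = 0.638
|Γ|² = 0.406
P_refl = |Γ|²·P_inc = 141 mW, P_del = (1 − |Γ|²)·P_inc = 207 mW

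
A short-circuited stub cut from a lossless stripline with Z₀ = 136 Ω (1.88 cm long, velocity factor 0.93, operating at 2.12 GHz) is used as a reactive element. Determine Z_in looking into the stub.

λ = v/f = 0.93·c / 2.12 GHz = 0.132 m
βl = 2π·l/λ = 2π × 0.143 = 51.4°
tan(βl) = 1.25
For a short-circuited stub, Z_in = jZ_0·tan(βl)

Z_in ≈ +j171 Ω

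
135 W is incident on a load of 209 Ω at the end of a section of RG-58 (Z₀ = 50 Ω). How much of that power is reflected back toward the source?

Γ = (209 − 50)/(209 + 50) = 0.614
|Γ|² = 0.377
P_refl = |Γ|²·P_inc = 50.9 W, P_del = (1 − |Γ|²)·P_inc = 84.1 W

P_reflected ≈ 50.9 W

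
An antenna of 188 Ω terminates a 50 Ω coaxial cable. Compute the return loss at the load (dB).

Γ = (188 − 50)/(188 + 50) = 0.58
RL = −20·log₁₀|Γ| = −20·log₁₀(0.58)

RL ≈ 4.73 dB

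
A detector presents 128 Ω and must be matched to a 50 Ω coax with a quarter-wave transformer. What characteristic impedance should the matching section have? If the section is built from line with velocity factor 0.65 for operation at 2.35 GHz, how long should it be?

Z_qwt = √(Z_0·R_L) = √(50 × 128) = √6400
λ = 0.65·c/f = 0.083 m, so l = λ/4 = 0.0207 m

Z_qwt ≈ 80 Ω; length ≈ 2.07 cm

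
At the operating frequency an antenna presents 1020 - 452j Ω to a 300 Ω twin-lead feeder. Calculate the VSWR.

Γ = (Z_L − Z_0)/(Z_L + Z_0) = (720 − j452)/(1320 − j452)
|Γ| = 850/1400 = 0.609
VSWR = (1 + |Γ|)/(1 − |Γ|) = 1.61/0.391

VSWR ≈ 4.12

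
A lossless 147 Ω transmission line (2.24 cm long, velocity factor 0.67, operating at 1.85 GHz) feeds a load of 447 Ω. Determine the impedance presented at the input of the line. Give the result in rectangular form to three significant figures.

λ = v/f = 0.67·c / 1.85 GHz = 0.109 m
βl = 2π·l/λ = 2π × 0.206 = 74.2°
tan(βl) = tan(74.2°) = 3.54
Z_in = Z_0·(Z_L + jZ_0·tanβl)/(Z_0 + jZ_L·tanβl)
     = 147·(447 + j520)/(147 + j1580)

Z_in ≈ 51.8 − j36.7 Ω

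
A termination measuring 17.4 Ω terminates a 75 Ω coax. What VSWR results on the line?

Γ = (17.4 − 75)/(17.4 + 75) = -0.623
VSWR = (1 + 0.623)/(1 − 0.623)

VSWR ≈ 4.31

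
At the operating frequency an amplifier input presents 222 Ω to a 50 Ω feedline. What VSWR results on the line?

VSWR ≈ 4.44

For a purely resistive load, VSWR = R_L/Z_0 or Z_0/R_L (whichever > 1) = 222/50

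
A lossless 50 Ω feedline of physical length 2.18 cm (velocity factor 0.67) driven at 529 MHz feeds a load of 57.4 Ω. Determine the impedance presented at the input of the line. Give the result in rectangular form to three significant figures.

λ = v/f = 0.67·c / 529 MHz = 0.38 m
βl = 2π·l/λ = 2π × 0.0574 = 20.7°
tan(βl) = tan(20.7°) = 0.377
Z_in = Z_0·(Z_L + jZ_0·tanβl)/(Z_0 + jZ_L·tanβl)
     = 50·(57.4 + j18.8)/(50 + j21.6)

Z_in ≈ 55.2 − j5.05 Ω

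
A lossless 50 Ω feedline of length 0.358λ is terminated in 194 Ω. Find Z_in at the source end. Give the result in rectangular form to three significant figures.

βl = 2π × 0.358 = 129°
tan(βl) = tan(129°) = -1.24
Z_in = Z_0·(Z_L + jZ_0·tanβl)/(Z_0 + jZ_L·tanβl)
     = 50·(194 − j62)/(50 − j241)

Z_in ≈ 20.4 + j36.1 Ω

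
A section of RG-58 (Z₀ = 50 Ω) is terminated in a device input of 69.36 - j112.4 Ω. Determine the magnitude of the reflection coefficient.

Γ = (Z_L − Z_0)/(Z_L + Z_0) = (19.36 − j112.4)/(119.4 − j112.4)
|Γ| = 114/164

|Γ| ≈ 0.696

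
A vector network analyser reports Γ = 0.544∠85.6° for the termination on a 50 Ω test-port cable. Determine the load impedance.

Z_L ≈ 29 + j44.7 Ω

Z_L = Z_0·(1 + Γ)/(1 − Γ) = 50·(1.04 + j0.542)/(0.958 − j0.542)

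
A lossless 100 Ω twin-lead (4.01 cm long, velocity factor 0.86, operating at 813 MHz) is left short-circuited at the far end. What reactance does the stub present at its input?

X_in ≈ 102 Ω (inductive)

λ = v/f = 0.86·c / 813 MHz = 0.317 m
βl = 2π·l/λ = 2π × 0.126 = 45.5°
tan(βl) = 1.02
For a short-circuited stub, Z_in = jZ_0·tan(βl)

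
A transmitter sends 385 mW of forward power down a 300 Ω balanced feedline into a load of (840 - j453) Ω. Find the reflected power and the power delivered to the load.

P_reflected ≈ 127 mW; P_delivered ≈ 258 mW

|Γ| = |(540 − j453)/(1140 − j453)| = 0.575
|Γ|² = 0.33
P_refl = |Γ|²·P_inc = 127 mW, P_del = (1 − |Γ|²)·P_inc = 258 mW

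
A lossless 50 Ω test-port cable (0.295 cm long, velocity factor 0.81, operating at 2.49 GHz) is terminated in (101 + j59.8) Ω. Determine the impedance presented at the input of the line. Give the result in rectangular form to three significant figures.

λ = v/f = 0.81·c / 2.49 GHz = 0.0976 m
βl = 2π·l/λ = 2π × 0.0302 = 10.9°
tan(βl) = tan(10.9°) = 0.192
Z_in = Z_0·(Z_L + jZ_0·tanβl)/(Z_0 + jZ_L·tanβl)
     = 50·(101 + j69.4)/(38.5 + j19.4)

Z_in ≈ 141 + j19.1 Ω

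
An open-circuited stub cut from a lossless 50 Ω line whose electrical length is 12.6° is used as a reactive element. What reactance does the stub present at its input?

tan(βl) = 0.224
For an open-circuited stub, Z_in = −jZ_0·cot(βl) = −jZ_0/tan(βl)

X_in ≈ -224 Ω (capacitive)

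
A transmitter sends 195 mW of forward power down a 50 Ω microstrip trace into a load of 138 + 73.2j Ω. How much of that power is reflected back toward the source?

|Γ| = |(88 + j73.2)/(188 + j73.2)| = 0.567
|Γ|² = 0.322
P_refl = |Γ|²·P_inc = 62.8 mW, P_del = (1 − |Γ|²)·P_inc = 132 mW

P_reflected ≈ 62.8 mW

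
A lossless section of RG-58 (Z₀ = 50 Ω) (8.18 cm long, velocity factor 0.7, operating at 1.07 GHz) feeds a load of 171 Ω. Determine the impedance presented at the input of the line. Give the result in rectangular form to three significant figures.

Z_in ≈ 46.6 + j63.1 Ω

λ = v/f = 0.7·c / 1.07 GHz = 0.196 m
βl = 2π·l/λ = 2π × 0.417 = 150°
tan(βl) = tan(150°) = -0.576
Z_in = Z_0·(Z_L + jZ_0·tanβl)/(Z_0 + jZ_L·tanβl)
     = 50·(171 − j28.8)/(50 − j98.5)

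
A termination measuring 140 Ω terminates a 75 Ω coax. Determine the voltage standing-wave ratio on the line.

VSWR ≈ 1.87

Γ = (140 − 75)/(140 + 75) = 0.302
VSWR = (1 + 0.302)/(1 − 0.302)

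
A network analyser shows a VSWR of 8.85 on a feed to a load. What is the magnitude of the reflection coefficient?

|Γ| = (S − 1)/(S + 1) = (8.85 − 1)/(8.85 + 1) = 7.85/9.85

|Γ| ≈ 0.797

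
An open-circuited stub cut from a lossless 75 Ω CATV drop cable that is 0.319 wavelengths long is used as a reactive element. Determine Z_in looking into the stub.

Z_in ≈ +j34.7 Ω

βl = 2π × 0.319 = 115°
tan(βl) = -2.16
For an open-circuited stub, Z_in = −jZ_0·cot(βl) = −jZ_0/tan(βl)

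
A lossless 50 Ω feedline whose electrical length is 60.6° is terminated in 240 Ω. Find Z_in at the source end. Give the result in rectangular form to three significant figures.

tan(βl) = tan(60.6°) = 1.77
Z_in = Z_0·(Z_L + jZ_0·tanβl)/(Z_0 + jZ_L·tanβl)
     = 50·(240 + j88.7)/(50 + j426)

Z_in ≈ 13.5 − j26.6 Ω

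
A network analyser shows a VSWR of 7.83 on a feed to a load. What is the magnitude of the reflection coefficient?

|Γ| ≈ 0.773

|Γ| = (S − 1)/(S + 1) = (7.83 − 1)/(7.83 + 1) = 6.83/8.83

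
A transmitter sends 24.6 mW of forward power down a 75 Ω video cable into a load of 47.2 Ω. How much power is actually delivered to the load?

Γ = (47.2 − 75)/(47.2 + 75) = -0.227
|Γ|² = 0.0518
P_refl = |Γ|²·P_inc = 1.27 mW, P_del = (1 − |Γ|²)·P_inc = 23.3 mW

P_delivered ≈ 23.3 mW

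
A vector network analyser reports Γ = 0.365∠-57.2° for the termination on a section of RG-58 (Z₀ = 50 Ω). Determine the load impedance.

Z_L ≈ 58.7 − j41.6 Ω

Z_L = Z_0·(1 + Γ)/(1 − Γ) = 50·(1.2 − j0.307)/(0.802 + j0.307)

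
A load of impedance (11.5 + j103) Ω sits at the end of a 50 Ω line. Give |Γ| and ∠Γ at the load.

Γ = (Z_L − Z_0)/(Z_L + Z_0) = (-38.5 + j103)/(61.5 + j103)
|Γ| = 110/120 = 0.917

Γ ≈ 0.917 ∠ 51.3°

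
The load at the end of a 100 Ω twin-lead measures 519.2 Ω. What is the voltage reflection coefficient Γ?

Γ = 0.677

Γ = (Z_L − Z_0)/(Z_L + Z_0) = (519.2 − 100)/(519.2 + 100) = 419.2/619.2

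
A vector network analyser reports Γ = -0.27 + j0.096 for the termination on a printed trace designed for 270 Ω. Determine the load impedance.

Z_L = Z_0·(1 + Γ)/(1 − Γ) = 270·(0.73 + j0.096)/(1.27 − j0.096)

Z_L ≈ 153 + j32 Ω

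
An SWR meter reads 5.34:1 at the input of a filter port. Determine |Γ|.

|Γ| ≈ 0.685

|Γ| = (S − 1)/(S + 1) = (5.34 − 1)/(5.34 + 1) = 4.34/6.34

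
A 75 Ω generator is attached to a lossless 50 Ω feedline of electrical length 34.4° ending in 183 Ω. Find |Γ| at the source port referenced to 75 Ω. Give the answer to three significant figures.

tan(βl) = 0.685
Z_in = Z_0·(Z_L + jZ_0·tanβl)/(Z_0 + jZ_L·tanβl) = 36.9 − j58.3 Ω
Γ_s = (Z_in − Z_s)/(Z_in + Z_s) = (-38.1 − j58.3)/(112 − j58.3), |Γ_s| = 0.552

|Γ| ≈ 0.552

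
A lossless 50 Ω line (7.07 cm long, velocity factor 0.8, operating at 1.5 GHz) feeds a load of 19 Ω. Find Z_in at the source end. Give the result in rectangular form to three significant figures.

λ = v/f = 0.8·c / 1.5 GHz = 0.16 m
βl = 2π·l/λ = 2π × 0.442 = 159°
tan(βl) = tan(159°) = -0.382
Z_in = Z_0·(Z_L + jZ_0·tanβl)/(Z_0 + jZ_L·tanβl)
     = 50·(19 − j19.1)/(50 − j7.26)

Z_in ≈ 21.3 − j16 Ω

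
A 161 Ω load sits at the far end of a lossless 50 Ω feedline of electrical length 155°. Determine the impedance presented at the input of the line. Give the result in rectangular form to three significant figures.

tan(βl) = tan(155°) = -0.466
Z_in = Z_0·(Z_L + jZ_0·tanβl)/(Z_0 + jZ_L·tanβl)
     = 50·(161 − j23.3)/(50 − j75.1)

Z_in ≈ 60.2 + j67.1 Ω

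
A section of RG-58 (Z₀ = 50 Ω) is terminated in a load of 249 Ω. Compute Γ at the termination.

Γ = 0.666

Γ = (Z_L − Z_0)/(Z_L + Z_0) = (249 − 50)/(249 + 50) = 199/299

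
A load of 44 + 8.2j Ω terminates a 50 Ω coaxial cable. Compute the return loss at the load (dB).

RL ≈ 19.4 dB

Γ = (-6 + j8.2)/(94 + j8.2), |Γ| = 0.108
RL = −20·log₁₀|Γ| = −20·log₁₀(0.108)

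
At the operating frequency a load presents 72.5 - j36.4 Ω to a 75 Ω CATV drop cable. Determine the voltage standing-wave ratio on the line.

VSWR ≈ 1.63

Γ = (Z_L − Z_0)/(Z_L + Z_0) = (-2.5 − j36.4)/(147.5 − j36.4)
|Γ| = 36.5/152 = 0.24
VSWR = (1 + |Γ|)/(1 − |Γ|) = 1.24/0.76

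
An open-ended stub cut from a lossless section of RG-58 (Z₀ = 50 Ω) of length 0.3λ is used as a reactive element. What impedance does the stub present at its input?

βl = 2π × 0.3 = 108°
tan(βl) = -3.08
For an open-ended stub, Z_in = −jZ_0·cot(βl) = −jZ_0/tan(βl)

Z_in ≈ +j16.2 Ω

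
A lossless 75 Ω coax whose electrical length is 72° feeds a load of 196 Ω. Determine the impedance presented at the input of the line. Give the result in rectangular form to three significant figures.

tan(βl) = tan(72°) = 3.08
Z_in = Z_0·(Z_L + jZ_0·tanβl)/(Z_0 + jZ_L·tanβl)
     = 75·(196 + j231)/(75 + j603)

Z_in ≈ 31.2 − j20.5 Ω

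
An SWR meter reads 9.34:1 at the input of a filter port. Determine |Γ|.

|Γ| ≈ 0.807

|Γ| = (S − 1)/(S + 1) = (9.34 − 1)/(9.34 + 1) = 8.34/10.3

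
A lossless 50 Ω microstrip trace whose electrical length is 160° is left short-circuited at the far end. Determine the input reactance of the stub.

X_in ≈ -18.2 Ω (capacitive)

tan(βl) = -0.364
For a short-circuited stub, Z_in = jZ_0·tan(βl)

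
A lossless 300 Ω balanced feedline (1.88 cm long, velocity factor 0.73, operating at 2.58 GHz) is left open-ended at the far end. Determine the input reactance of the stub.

X_in ≈ -54.3 Ω (capacitive)

λ = v/f = 0.73·c / 2.58 GHz = 0.0849 m
βl = 2π·l/λ = 2π × 0.221 = 79.7°
tan(βl) = 5.52
For an open-ended stub, Z_in = −jZ_0·cot(βl) = −jZ_0/tan(βl)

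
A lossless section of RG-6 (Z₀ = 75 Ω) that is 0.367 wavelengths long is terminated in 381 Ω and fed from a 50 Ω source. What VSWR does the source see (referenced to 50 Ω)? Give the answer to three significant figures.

VSWR ≈ 5.32

βl = 2π × 0.367 = 132°
tan(βl) = -1.11
Z_in = Z_0·(Z_L + jZ_0·tanβl)/(Z_0 + jZ_L·tanβl) = 26 + j63.2 Ω
Γ_s = (Z_in − Z_s)/(Z_in + Z_s) = (-24 + j63.2)/(76 + j63.2), |Γ_s| = 0.684
VSWR = (1 + |Γ_s|)/(1 − |Γ_s|)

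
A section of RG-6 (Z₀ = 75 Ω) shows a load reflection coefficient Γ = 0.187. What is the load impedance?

Z_L = Z_0·(1 + Γ)/(1 − Γ) = 75·(1.19)/(0.813)

Z_L ≈ 110 Ω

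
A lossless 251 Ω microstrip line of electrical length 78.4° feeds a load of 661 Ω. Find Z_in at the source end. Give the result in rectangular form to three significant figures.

Z_in ≈ 98.7 − j43.8 Ω

tan(βl) = tan(78.4°) = 4.87
Z_in = Z_0·(Z_L + jZ_0·tanβl)/(Z_0 + jZ_L·tanβl)
     = 251·(661 + j1220)/(251 + j3220)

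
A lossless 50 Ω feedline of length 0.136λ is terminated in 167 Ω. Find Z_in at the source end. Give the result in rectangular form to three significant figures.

Z_in ≈ 24.6 − j37.1 Ω

βl = 2π × 0.136 = 49°
tan(βl) = tan(49°) = 1.15
Z_in = Z_0·(Z_L + jZ_0·tanβl)/(Z_0 + jZ_L·tanβl)
     = 50·(167 + j57.4)/(50 + j192)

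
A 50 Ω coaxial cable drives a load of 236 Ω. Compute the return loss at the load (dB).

RL ≈ 3.74 dB

Γ = (236 − 50)/(236 + 50) = 0.65
RL = −20·log₁₀|Γ| = −20·log₁₀(0.65)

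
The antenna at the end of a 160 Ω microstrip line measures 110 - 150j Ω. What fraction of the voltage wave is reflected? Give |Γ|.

|Γ| ≈ 0.512

Γ = (Z_L − Z_0)/(Z_L + Z_0) = (-50 − j150)/(270 − j150)
|Γ| = 158/309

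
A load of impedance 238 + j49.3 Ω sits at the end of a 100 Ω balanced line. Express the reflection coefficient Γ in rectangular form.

Γ ≈ 0.421 + j0.0845

Γ = (Z_L − Z_0)/(Z_L + Z_0) = (138 + j49.3)/(338 + j49.3)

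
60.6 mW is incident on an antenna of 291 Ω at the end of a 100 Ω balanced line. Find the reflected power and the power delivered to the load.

P_reflected ≈ 14.5 mW; P_delivered ≈ 46.1 mW

Γ = (291 − 100)/(291 + 100) = 0.488
|Γ|² = 0.239
P_refl = |Γ|²·P_inc = 14.5 mW, P_del = (1 − |Γ|²)·P_inc = 46.1 mW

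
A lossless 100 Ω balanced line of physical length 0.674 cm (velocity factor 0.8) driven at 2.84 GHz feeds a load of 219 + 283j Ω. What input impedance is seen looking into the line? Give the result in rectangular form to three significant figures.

Z_in ≈ 163 − j258 Ω

λ = v/f = 0.8·c / 2.84 GHz = 0.0845 m
βl = 2π·l/λ = 2π × 0.0798 = 28.7°
tan(βl) = tan(28.7°) = 0.548
Z_in = Z_0·(Z_L + jZ_0·tanβl)/(Z_0 + jZ_L·tanβl)
     = 100·(219 + j338)/(-55 + j120)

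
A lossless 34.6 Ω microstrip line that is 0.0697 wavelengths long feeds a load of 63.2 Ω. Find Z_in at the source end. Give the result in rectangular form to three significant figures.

βl = 2π × 0.0697 = 25.1°
tan(βl) = tan(25.1°) = 0.468
Z_in = Z_0·(Z_L + jZ_0·tanβl)/(Z_0 + jZ_L·tanβl)
     = 34.6·(63.2 + j16.2)/(34.6 + j29.6)

Z_in ≈ 44.5 − j21.9 Ω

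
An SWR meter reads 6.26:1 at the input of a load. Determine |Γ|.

|Γ| ≈ 0.725

|Γ| = (S − 1)/(S + 1) = (6.26 − 1)/(6.26 + 1) = 5.26/7.26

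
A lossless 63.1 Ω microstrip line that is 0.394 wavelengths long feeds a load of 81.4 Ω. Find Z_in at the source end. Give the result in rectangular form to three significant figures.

Z_in ≈ 64.9 + j16.2 Ω

βl = 2π × 0.394 = 142°
tan(βl) = tan(142°) = -0.786
Z_in = Z_0·(Z_L + jZ_0·tanβl)/(Z_0 + jZ_L·tanβl)
     = 63.1·(81.4 − j49.6)/(63.1 − j64)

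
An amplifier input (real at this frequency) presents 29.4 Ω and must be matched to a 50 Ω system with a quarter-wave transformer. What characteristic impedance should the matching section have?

Z_qwt ≈ 38.3 Ω

Z_qwt = √(Z_0·R_L) = √(50 × 29.4) = √1470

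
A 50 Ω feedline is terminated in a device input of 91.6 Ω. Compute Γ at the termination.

Γ = 0.294

Γ = (Z_L − Z_0)/(Z_L + Z_0) = (91.6 − 50)/(91.6 + 50) = 41.6/141.6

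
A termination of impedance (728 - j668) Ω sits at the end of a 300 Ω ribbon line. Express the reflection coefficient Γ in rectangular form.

Γ ≈ 0.59 − j0.267

Γ = (Z_L − Z_0)/(Z_L + Z_0) = (428 − j668)/(1028 − j668)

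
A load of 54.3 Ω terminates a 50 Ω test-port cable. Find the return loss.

RL ≈ 27.7 dB

Γ = (54.3 − 50)/(54.3 + 50) = 0.0412
RL = −20·log₁₀|Γ| = −20·log₁₀(0.0412)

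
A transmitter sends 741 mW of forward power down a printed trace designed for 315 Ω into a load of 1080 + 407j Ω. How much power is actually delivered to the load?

P_delivered ≈ 478 mW

|Γ| = |(765 + j407)/(1395 + j407)| = 0.596
|Γ|² = 0.356
P_refl = |Γ|²·P_inc = 263 mW, P_del = (1 − |Γ|²)·P_inc = 478 mW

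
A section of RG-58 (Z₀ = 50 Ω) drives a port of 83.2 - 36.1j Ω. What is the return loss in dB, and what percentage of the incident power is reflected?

Γ = (33.2 − j36.1)/(133.2 − j36.1), |Γ| = 0.355
RL = −20·log₁₀(0.355) = 8.99 dB
P_refl/P_inc = |Γ|² = 0.126

RL ≈ 8.99 dB; 12.6% of incident power reflected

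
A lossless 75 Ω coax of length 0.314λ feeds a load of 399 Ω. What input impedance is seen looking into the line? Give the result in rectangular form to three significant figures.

βl = 2π × 0.314 = 113°
tan(βl) = tan(113°) = -2.35
Z_in = Z_0·(Z_L + jZ_0·tanβl)/(Z_0 + jZ_L·tanβl)
     = 75·(399 − j176)/(75 − j938)

Z_in ≈ 16.5 + j30.6 Ω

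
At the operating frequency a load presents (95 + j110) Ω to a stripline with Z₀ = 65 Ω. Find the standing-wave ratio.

VSWR ≈ 3.85

Γ = (Z_L − Z_0)/(Z_L + Z_0) = (30 + j110)/(160 + j110)
|Γ| = 114/194 = 0.587
VSWR = (1 + |Γ|)/(1 − |Γ|) = 1.59/0.413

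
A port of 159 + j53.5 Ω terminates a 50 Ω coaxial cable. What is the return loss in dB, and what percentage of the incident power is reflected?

Γ = (109 + j53.5)/(209 + j53.5), |Γ| = 0.563
RL = −20·log₁₀(0.563) = 4.99 dB
P_refl/P_inc = |Γ|² = 0.317

RL ≈ 4.99 dB; 31.7% of incident power reflected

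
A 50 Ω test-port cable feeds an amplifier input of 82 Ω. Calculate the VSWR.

VSWR ≈ 1.64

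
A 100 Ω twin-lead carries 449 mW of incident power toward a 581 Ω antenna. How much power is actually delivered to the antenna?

P_delivered ≈ 225 mW

Γ = (581 − 100)/(581 + 100) = 0.706
|Γ|² = 0.499
P_refl = |Γ|²·P_inc = 224 mW, P_del = (1 − |Γ|²)·P_inc = 225 mW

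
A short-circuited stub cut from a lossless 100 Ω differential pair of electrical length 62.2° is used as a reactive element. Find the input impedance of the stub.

Z_in ≈ +j190 Ω

tan(βl) = 1.9
For a short-circuited stub, Z_in = jZ_0·tan(βl)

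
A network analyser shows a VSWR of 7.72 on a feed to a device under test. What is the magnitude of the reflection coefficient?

|Γ| ≈ 0.771

|Γ| = (S − 1)/(S + 1) = (7.72 − 1)/(7.72 + 1) = 6.72/8.72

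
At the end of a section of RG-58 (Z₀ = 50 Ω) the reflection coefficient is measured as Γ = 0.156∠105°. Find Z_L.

Z_L = Z_0·(1 + Γ)/(1 − Γ) = 50·(0.96 + j0.151)/(1.04 − j0.151)

Z_L ≈ 44.1 + j13.6 Ω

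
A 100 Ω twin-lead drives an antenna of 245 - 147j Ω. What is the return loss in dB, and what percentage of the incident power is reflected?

RL ≈ 5.18 dB; 30.3% of incident power reflected

Γ = (145 − j147)/(345 − j147), |Γ| = 0.551
RL = −20·log₁₀(0.551) = 5.18 dB
P_refl/P_inc = |Γ|² = 0.303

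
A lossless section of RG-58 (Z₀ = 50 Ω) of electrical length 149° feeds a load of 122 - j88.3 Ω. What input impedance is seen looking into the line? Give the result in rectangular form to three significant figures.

tan(βl) = tan(149°) = -0.601
Z_in = Z_0·(Z_L + jZ_0·tanβl)/(Z_0 + jZ_L·tanβl)
     = 50·(122 − j118)/(-3.06 − j73.3)

Z_in ≈ 77.1 + j86.4 Ω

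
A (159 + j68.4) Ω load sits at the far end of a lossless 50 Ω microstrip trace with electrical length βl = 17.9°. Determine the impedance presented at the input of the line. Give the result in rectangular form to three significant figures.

Z_in ≈ 128 − j85 Ω

tan(βl) = tan(17.9°) = 0.323
Z_in = Z_0·(Z_L + jZ_0·tanβl)/(Z_0 + jZ_L·tanβl)
     = 50·(159 + j84.5)/(27.9 + j51.4)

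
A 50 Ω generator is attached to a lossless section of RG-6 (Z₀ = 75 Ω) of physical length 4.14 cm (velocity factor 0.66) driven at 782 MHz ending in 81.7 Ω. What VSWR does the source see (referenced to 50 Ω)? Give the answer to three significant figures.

VSWR ≈ 1.45

λ = v/f = 0.66·c / 782 MHz = 0.253 m
βl = 2π·l/λ = 2π × 0.164 = 58.9°
tan(βl) = 1.66
Z_in = Z_0·(Z_L + jZ_0·tanβl)/(Z_0 + jZ_L·tanβl) = 71.9 − j5.45 Ω
Γ_s = (Z_in − Z_s)/(Z_in + Z_s) = (21.9 − j5.45)/(122 − j5.45), |Γ_s| = 0.185
VSWR = (1 + |Γ_s|)/(1 − |Γ_s|)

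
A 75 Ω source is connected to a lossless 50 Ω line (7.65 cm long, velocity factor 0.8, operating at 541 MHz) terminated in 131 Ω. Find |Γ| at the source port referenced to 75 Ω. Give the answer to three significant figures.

|Γ| ≈ 0.554

λ = v/f = 0.8·c / 541 MHz = 0.444 m
βl = 2π·l/λ = 2π × 0.172 = 62.1°
tan(βl) = 1.89
Z_in = Z_0·(Z_L + jZ_0·tanβl)/(Z_0 + jZ_L·tanβl) = 23.5 − j21.7 Ω
Γ_s = (Z_in − Z_s)/(Z_in + Z_s) = (-51.5 − j21.7)/(98.5 − j21.7), |Γ_s| = 0.554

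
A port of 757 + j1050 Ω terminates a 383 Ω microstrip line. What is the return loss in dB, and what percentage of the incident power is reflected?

Γ = (374 + j1050)/(1140 + j1050), |Γ| = 0.719
RL = −20·log₁₀(0.719) = 2.86 dB
P_refl/P_inc = |Γ|² = 0.517

RL ≈ 2.86 dB; 51.7% of incident power reflected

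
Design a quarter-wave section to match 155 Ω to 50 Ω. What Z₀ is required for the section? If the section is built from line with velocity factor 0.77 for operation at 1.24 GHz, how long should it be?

Z_qwt = √(Z_0·R_L) = √(50 × 155) = √7750
λ = 0.77·c/f = 0.186 m, so l = λ/4 = 0.0466 m

Z_qwt ≈ 88 Ω; length ≈ 4.66 cm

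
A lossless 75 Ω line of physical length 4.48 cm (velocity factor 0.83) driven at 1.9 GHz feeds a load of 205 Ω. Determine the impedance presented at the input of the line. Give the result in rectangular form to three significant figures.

Z_in ≈ 37 + j40 Ω

λ = v/f = 0.83·c / 1.9 GHz = 0.131 m
βl = 2π·l/λ = 2π × 0.342 = 123°
tan(βl) = tan(123°) = -1.54
Z_in = Z_0·(Z_L + jZ_0·tanβl)/(Z_0 + jZ_L·tanβl)
     = 75·(205 − j115)/(75 − j315)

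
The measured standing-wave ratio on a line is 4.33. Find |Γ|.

|Γ| ≈ 0.625

|Γ| = (S − 1)/(S + 1) = (4.33 − 1)/(4.33 + 1) = 3.33/5.33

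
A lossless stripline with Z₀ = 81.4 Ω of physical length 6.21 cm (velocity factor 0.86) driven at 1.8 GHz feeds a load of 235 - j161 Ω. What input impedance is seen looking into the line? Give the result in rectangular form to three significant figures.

λ = v/f = 0.86·c / 1.8 GHz = 0.143 m
βl = 2π·l/λ = 2π × 0.433 = 156°
tan(βl) = tan(156°) = -0.446
Z_in = Z_0·(Z_L + jZ_0·tanβl)/(Z_0 + jZ_L·tanβl)
     = 81.4·(235 − j197)/(9.62 − j105)

Z_in ≈ 169 + j167 Ω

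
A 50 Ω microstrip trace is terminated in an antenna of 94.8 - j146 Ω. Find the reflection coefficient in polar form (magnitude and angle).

Γ = (Z_L − Z_0)/(Z_L + Z_0) = (44.8 − j146)/(144.8 − j146)
|Γ| = 153/206 = 0.743

Γ ≈ 0.743 ∠ -27.7°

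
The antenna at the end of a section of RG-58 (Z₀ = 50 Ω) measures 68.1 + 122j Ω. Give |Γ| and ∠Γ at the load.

Γ ≈ 0.726 ∠ 35.6°

Γ = (Z_L − Z_0)/(Z_L + Z_0) = (18.1 + j122)/(118.1 + j122)
|Γ| = 123/170 = 0.726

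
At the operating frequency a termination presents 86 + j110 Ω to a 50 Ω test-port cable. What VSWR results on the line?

Γ = (Z_L − Z_0)/(Z_L + Z_0) = (36 + j110)/(136 + j110)
|Γ| = 116/175 = 0.662
VSWR = (1 + |Γ|)/(1 − |Γ|) = 1.66/0.338

VSWR ≈ 4.91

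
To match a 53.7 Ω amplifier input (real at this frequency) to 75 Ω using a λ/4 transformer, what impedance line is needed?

Z_qwt = √(Z_0·R_L) = √(75 × 53.7) = √4028

Z_qwt ≈ 63.5 Ω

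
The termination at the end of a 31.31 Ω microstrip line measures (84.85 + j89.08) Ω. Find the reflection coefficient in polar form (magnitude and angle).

Γ = (Z_L − Z_0)/(Z_L + Z_0) = (53.54 + j89.08)/(116.2 + j89.08)
|Γ| = 104/146 = 0.71

Γ ≈ 0.71 ∠ 21.5°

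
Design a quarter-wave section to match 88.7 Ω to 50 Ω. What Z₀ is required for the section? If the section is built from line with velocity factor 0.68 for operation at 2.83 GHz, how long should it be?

Z_qwt = √(Z_0·R_L) = √(50 × 88.7) = √4435
λ = 0.68·c/f = 0.0721 m, so l = λ/4 = 0.018 m

Z_qwt ≈ 66.6 Ω; length ≈ 1.8 cm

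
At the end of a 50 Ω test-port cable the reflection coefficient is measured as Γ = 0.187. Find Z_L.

Z_L ≈ 73 Ω

Z_L = Z_0·(1 + Γ)/(1 − Γ) = 50·(1.19)/(0.813)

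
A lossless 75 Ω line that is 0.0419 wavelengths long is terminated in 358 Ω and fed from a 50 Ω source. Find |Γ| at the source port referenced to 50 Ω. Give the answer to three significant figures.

|Γ| ≈ 0.747

βl = 2π × 0.0419 = 15.1°
tan(βl) = 0.27
Z_in = Z_0·(Z_L + jZ_0·tanβl)/(Z_0 + jZ_L·tanβl) = 145 − j166 Ω
Γ_s = (Z_in − Z_s)/(Z_in + Z_s) = (94.6 − j166)/(195 − j166), |Γ_s| = 0.747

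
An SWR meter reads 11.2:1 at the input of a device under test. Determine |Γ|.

|Γ| = (S − 1)/(S + 1) = (11.2 − 1)/(11.2 + 1) = 10.2/12.2

|Γ| ≈ 0.836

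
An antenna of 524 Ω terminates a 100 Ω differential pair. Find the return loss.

RL ≈ 3.36 dB

Γ = (524 − 100)/(524 + 100) = 0.679
RL = −20·log₁₀|Γ| = −20·log₁₀(0.679)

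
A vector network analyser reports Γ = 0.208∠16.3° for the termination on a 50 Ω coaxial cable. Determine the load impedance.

Z_L ≈ 74.3 + j9.07 Ω

Z_L = Z_0·(1 + Γ)/(1 − Γ) = 50·(1.2 + j0.0584)/(0.8 − j0.0584)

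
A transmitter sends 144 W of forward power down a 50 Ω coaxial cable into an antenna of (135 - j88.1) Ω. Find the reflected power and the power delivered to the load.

P_reflected ≈ 51.4 W; P_delivered ≈ 92.6 W

|Γ| = |(85 − j88.1)/(185 − j88.1)| = 0.597
|Γ|² = 0.357
P_refl = |Γ|²·P_inc = 51.4 W, P_del = (1 − |Γ|²)·P_inc = 92.6 W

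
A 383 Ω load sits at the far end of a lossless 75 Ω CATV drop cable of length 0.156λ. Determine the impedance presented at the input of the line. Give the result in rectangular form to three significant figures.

βl = 2π × 0.156 = 56.2°
tan(βl) = tan(56.2°) = 1.49
Z_in = Z_0·(Z_L + jZ_0·tanβl)/(Z_0 + jZ_L·tanβl)
     = 75·(383 + j112)/(75 + j571)

Z_in ≈ 20.9 − j47.5 Ω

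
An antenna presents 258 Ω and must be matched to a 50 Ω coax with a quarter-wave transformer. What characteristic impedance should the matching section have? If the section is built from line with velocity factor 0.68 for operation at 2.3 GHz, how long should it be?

Z_qwt ≈ 114 Ω; length ≈ 2.22 cm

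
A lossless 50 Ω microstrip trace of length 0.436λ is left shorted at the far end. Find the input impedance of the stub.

Z_in ≈ −j21.3 Ω

βl = 2π × 0.436 = 157°
tan(βl) = -0.425
For a shorted stub, Z_in = jZ_0·tan(βl)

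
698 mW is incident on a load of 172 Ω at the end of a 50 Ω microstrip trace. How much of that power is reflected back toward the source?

Γ = (172 − 50)/(172 + 50) = 0.55
|Γ|² = 0.302
P_refl = |Γ|²·P_inc = 211 mW, P_del = (1 − |Γ|²)·P_inc = 487 mW

P_reflected ≈ 211 mW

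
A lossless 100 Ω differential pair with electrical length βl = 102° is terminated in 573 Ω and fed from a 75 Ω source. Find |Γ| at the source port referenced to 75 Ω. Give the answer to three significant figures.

tan(βl) = -4.7
Z_in = Z_0·(Z_L + jZ_0·tanβl)/(Z_0 + jZ_L·tanβl) = 18.2 + j20.6 Ω
Γ_s = (Z_in − Z_s)/(Z_in + Z_s) = (-56.8 + j20.6)/(93.2 + j20.6), |Γ_s| = 0.633

|Γ| ≈ 0.633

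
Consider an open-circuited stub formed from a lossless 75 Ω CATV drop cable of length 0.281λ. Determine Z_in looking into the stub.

Z_in ≈ +j14.8 Ω

βl = 2π × 0.281 = 101°
tan(βl) = -5.07
For an open-circuited stub, Z_in = −jZ_0·cot(βl) = −jZ_0/tan(βl)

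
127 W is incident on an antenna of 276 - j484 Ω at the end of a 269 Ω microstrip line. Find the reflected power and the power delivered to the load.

|Γ| = |(7 − j484)/(545 − j484)| = 0.664
|Γ|² = 0.441
P_refl = |Γ|²·P_inc = 56 W, P_del = (1 − |Γ|²)·P_inc = 71 W

P_reflected ≈ 56 W; P_delivered ≈ 71 W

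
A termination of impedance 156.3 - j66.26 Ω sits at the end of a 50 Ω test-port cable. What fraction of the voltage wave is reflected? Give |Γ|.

|Γ| ≈ 0.578

Γ = (Z_L − Z_0)/(Z_L + Z_0) = (106.3 − j66.26)/(206.3 − j66.26)
|Γ| = 125/217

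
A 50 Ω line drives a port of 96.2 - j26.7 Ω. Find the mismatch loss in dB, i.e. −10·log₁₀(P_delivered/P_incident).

mismatch loss ≈ 0.599 dB

Γ = (46.2 − j26.7)/(146.2 − j26.7), |Γ| = 0.359
|Γ|² = 0.129, so P_del/P_inc = 1 − |Γ|² = 0.871
ML = −10·log₁₀(1 − |Γ|²)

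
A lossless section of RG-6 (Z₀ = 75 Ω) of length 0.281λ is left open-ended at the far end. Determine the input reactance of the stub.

X_in ≈ 14.8 Ω (inductive)

βl = 2π × 0.281 = 101°
tan(βl) = -5.07
For an open-ended stub, Z_in = −jZ_0·cot(βl) = −jZ_0/tan(βl)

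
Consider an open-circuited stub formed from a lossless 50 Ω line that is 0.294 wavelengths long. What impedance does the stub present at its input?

βl = 2π × 0.294 = 106°
tan(βl) = -3.52
For an open-circuited stub, Z_in = −jZ_0·cot(βl) = −jZ_0/tan(βl)

Z_in ≈ +j14.2 Ω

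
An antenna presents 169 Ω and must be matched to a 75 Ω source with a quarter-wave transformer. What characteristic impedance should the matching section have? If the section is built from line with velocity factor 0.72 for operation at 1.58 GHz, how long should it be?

Z_qwt = √(Z_0·R_L) = √(75 × 169) = √12680
λ = 0.72·c/f = 0.137 m, so l = λ/4 = 0.0342 m

Z_qwt ≈ 113 Ω; length ≈ 3.42 cm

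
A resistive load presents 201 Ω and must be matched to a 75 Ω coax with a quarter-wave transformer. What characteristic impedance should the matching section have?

Z_qwt ≈ 123 Ω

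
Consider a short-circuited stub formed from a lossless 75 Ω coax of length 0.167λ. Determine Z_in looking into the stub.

Z_in ≈ +j131 Ω

βl = 2π × 0.167 = 60.1°
tan(βl) = 1.74
For a short-circuited stub, Z_in = jZ_0·tan(βl)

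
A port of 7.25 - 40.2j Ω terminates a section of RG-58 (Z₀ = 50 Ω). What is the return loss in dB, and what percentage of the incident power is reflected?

Γ = (-42.75 − j40.2)/(57.25 − j40.2), |Γ| = 0.839
RL = −20·log₁₀(0.839) = 1.53 dB
P_refl/P_inc = |Γ|² = 0.704

RL ≈ 1.53 dB; 70.4% of incident power reflected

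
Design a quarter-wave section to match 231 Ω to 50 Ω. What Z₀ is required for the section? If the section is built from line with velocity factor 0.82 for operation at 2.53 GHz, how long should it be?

Z_qwt ≈ 107 Ω; length ≈ 2.43 cm

Z_qwt = √(Z_0·R_L) = √(50 × 231) = √11550
λ = 0.82·c/f = 0.0972 m, so l = λ/4 = 0.0243 m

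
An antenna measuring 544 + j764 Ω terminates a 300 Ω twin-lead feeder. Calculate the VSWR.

Γ = (Z_L − Z_0)/(Z_L + Z_0) = (244 + j764)/(844 + j764)
|Γ| = 802/1140 = 0.704
VSWR = (1 + |Γ|)/(1 − |Γ|) = 1.7/0.296

VSWR ≈ 5.77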